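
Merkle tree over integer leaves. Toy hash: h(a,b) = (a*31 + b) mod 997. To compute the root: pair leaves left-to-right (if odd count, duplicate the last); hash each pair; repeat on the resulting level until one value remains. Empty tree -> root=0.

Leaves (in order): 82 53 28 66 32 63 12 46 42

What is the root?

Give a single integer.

L0: [82, 53, 28, 66, 32, 63, 12, 46, 42]
L1: h(82,53)=(82*31+53)%997=601 h(28,66)=(28*31+66)%997=934 h(32,63)=(32*31+63)%997=58 h(12,46)=(12*31+46)%997=418 h(42,42)=(42*31+42)%997=347 -> [601, 934, 58, 418, 347]
L2: h(601,934)=(601*31+934)%997=622 h(58,418)=(58*31+418)%997=222 h(347,347)=(347*31+347)%997=137 -> [622, 222, 137]
L3: h(622,222)=(622*31+222)%997=561 h(137,137)=(137*31+137)%997=396 -> [561, 396]
L4: h(561,396)=(561*31+396)%997=838 -> [838]

Answer: 838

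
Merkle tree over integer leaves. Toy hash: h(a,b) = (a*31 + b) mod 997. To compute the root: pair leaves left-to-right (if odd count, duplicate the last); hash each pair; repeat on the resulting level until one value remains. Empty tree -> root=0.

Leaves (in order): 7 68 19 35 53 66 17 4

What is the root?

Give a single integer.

Answer: 780

Derivation:
L0: [7, 68, 19, 35, 53, 66, 17, 4]
L1: h(7,68)=(7*31+68)%997=285 h(19,35)=(19*31+35)%997=624 h(53,66)=(53*31+66)%997=712 h(17,4)=(17*31+4)%997=531 -> [285, 624, 712, 531]
L2: h(285,624)=(285*31+624)%997=486 h(712,531)=(712*31+531)%997=669 -> [486, 669]
L3: h(486,669)=(486*31+669)%997=780 -> [780]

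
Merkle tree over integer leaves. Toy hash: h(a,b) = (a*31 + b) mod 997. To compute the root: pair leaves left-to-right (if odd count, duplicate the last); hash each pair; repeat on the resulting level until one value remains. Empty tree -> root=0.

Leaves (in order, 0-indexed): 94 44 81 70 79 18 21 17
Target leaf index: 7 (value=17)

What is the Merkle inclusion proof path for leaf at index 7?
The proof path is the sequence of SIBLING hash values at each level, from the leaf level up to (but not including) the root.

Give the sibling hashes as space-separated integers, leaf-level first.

Answer: 21 473 561

Derivation:
L0 (leaves): [94, 44, 81, 70, 79, 18, 21, 17], target index=7
L1: h(94,44)=(94*31+44)%997=964 [pair 0] h(81,70)=(81*31+70)%997=587 [pair 1] h(79,18)=(79*31+18)%997=473 [pair 2] h(21,17)=(21*31+17)%997=668 [pair 3] -> [964, 587, 473, 668]
  Sibling for proof at L0: 21
L2: h(964,587)=(964*31+587)%997=561 [pair 0] h(473,668)=(473*31+668)%997=376 [pair 1] -> [561, 376]
  Sibling for proof at L1: 473
L3: h(561,376)=(561*31+376)%997=818 [pair 0] -> [818]
  Sibling for proof at L2: 561
Root: 818
Proof path (sibling hashes from leaf to root): [21, 473, 561]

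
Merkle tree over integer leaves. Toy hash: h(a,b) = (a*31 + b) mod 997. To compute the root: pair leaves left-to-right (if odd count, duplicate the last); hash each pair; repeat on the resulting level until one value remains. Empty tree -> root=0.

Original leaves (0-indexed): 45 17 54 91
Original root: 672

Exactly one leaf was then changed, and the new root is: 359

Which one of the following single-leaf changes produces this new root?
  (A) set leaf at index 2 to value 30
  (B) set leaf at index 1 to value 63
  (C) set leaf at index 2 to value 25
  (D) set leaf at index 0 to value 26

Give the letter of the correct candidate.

Original leaves: [45, 17, 54, 91]
Target new root: 359
Try each candidate change and compute the resulting root:
Candidate A: set leaf[2] = 30 -> leaves = [45, 17, 30, 91]
  L0: [45, 17, 30, 91]
  L1: h(45,17)=(45*31+17)%997=415 h(30,91)=(30*31+91)%997=24 -> [415, 24]
  L2: h(415,24)=(415*31+24)%997=925 -> [925]
  root = 925 != target 359
Candidate B: set leaf[1] = 63 -> leaves = [45, 63, 54, 91]
  L0: [45, 63, 54, 91]
  L1: h(45,63)=(45*31+63)%997=461 h(54,91)=(54*31+91)%997=768 -> [461, 768]
  L2: h(461,768)=(461*31+768)%997=104 -> [104]
  root = 104 != target 359
Candidate C: set leaf[2] = 25 -> leaves = [45, 17, 25, 91]
  L0: [45, 17, 25, 91]
  L1: h(45,17)=(45*31+17)%997=415 h(25,91)=(25*31+91)%997=866 -> [415, 866]
  L2: h(415,866)=(415*31+866)%997=770 -> [770]
  root = 770 != target 359
Candidate D: set leaf[0] = 26 -> leaves = [26, 17, 54, 91]
  L0: [26, 17, 54, 91]
  L1: h(26,17)=(26*31+17)%997=823 h(54,91)=(54*31+91)%997=768 -> [823, 768]
  L2: h(823,768)=(823*31+768)%997=359 -> [359]
  root = 359 == target 359  ** MATCH **
Candidate D produces the target root.

Answer: D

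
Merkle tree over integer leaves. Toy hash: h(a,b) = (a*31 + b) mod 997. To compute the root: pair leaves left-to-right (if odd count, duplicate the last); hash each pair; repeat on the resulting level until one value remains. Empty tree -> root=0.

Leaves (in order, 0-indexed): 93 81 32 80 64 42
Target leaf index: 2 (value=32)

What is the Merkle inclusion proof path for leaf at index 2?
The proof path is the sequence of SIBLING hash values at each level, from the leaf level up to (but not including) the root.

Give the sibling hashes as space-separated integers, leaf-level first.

Answer: 80 970 27

Derivation:
L0 (leaves): [93, 81, 32, 80, 64, 42], target index=2
L1: h(93,81)=(93*31+81)%997=970 [pair 0] h(32,80)=(32*31+80)%997=75 [pair 1] h(64,42)=(64*31+42)%997=32 [pair 2] -> [970, 75, 32]
  Sibling for proof at L0: 80
L2: h(970,75)=(970*31+75)%997=235 [pair 0] h(32,32)=(32*31+32)%997=27 [pair 1] -> [235, 27]
  Sibling for proof at L1: 970
L3: h(235,27)=(235*31+27)%997=333 [pair 0] -> [333]
  Sibling for proof at L2: 27
Root: 333
Proof path (sibling hashes from leaf to root): [80, 970, 27]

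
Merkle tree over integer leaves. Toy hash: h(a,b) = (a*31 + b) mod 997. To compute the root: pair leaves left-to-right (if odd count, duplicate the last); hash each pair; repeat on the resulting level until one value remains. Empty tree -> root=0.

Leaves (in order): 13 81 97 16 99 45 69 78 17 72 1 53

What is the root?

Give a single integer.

L0: [13, 81, 97, 16, 99, 45, 69, 78, 17, 72, 1, 53]
L1: h(13,81)=(13*31+81)%997=484 h(97,16)=(97*31+16)%997=32 h(99,45)=(99*31+45)%997=123 h(69,78)=(69*31+78)%997=223 h(17,72)=(17*31+72)%997=599 h(1,53)=(1*31+53)%997=84 -> [484, 32, 123, 223, 599, 84]
L2: h(484,32)=(484*31+32)%997=81 h(123,223)=(123*31+223)%997=48 h(599,84)=(599*31+84)%997=707 -> [81, 48, 707]
L3: h(81,48)=(81*31+48)%997=565 h(707,707)=(707*31+707)%997=690 -> [565, 690]
L4: h(565,690)=(565*31+690)%997=259 -> [259]

Answer: 259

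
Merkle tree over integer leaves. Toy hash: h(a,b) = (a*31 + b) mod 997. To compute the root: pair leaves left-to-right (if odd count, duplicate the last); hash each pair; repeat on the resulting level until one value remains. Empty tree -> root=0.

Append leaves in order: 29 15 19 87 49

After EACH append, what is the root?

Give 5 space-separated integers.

Answer: 29 914 29 97 342

Derivation:
After append 29 (leaves=[29]):
  L0: [29]
  root=29
After append 15 (leaves=[29, 15]):
  L0: [29, 15]
  L1: h(29,15)=(29*31+15)%997=914 -> [914]
  root=914
After append 19 (leaves=[29, 15, 19]):
  L0: [29, 15, 19]
  L1: h(29,15)=(29*31+15)%997=914 h(19,19)=(19*31+19)%997=608 -> [914, 608]
  L2: h(914,608)=(914*31+608)%997=29 -> [29]
  root=29
After append 87 (leaves=[29, 15, 19, 87]):
  L0: [29, 15, 19, 87]
  L1: h(29,15)=(29*31+15)%997=914 h(19,87)=(19*31+87)%997=676 -> [914, 676]
  L2: h(914,676)=(914*31+676)%997=97 -> [97]
  root=97
After append 49 (leaves=[29, 15, 19, 87, 49]):
  L0: [29, 15, 19, 87, 49]
  L1: h(29,15)=(29*31+15)%997=914 h(19,87)=(19*31+87)%997=676 h(49,49)=(49*31+49)%997=571 -> [914, 676, 571]
  L2: h(914,676)=(914*31+676)%997=97 h(571,571)=(571*31+571)%997=326 -> [97, 326]
  L3: h(97,326)=(97*31+326)%997=342 -> [342]
  root=342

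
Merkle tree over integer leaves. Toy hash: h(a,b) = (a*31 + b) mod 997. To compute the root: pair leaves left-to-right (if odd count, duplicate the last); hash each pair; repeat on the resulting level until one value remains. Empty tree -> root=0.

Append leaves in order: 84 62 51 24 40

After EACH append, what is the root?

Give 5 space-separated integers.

After append 84 (leaves=[84]):
  L0: [84]
  root=84
After append 62 (leaves=[84, 62]):
  L0: [84, 62]
  L1: h(84,62)=(84*31+62)%997=672 -> [672]
  root=672
After append 51 (leaves=[84, 62, 51]):
  L0: [84, 62, 51]
  L1: h(84,62)=(84*31+62)%997=672 h(51,51)=(51*31+51)%997=635 -> [672, 635]
  L2: h(672,635)=(672*31+635)%997=530 -> [530]
  root=530
After append 24 (leaves=[84, 62, 51, 24]):
  L0: [84, 62, 51, 24]
  L1: h(84,62)=(84*31+62)%997=672 h(51,24)=(51*31+24)%997=608 -> [672, 608]
  L2: h(672,608)=(672*31+608)%997=503 -> [503]
  root=503
After append 40 (leaves=[84, 62, 51, 24, 40]):
  L0: [84, 62, 51, 24, 40]
  L1: h(84,62)=(84*31+62)%997=672 h(51,24)=(51*31+24)%997=608 h(40,40)=(40*31+40)%997=283 -> [672, 608, 283]
  L2: h(672,608)=(672*31+608)%997=503 h(283,283)=(283*31+283)%997=83 -> [503, 83]
  L3: h(503,83)=(503*31+83)%997=721 -> [721]
  root=721

Answer: 84 672 530 503 721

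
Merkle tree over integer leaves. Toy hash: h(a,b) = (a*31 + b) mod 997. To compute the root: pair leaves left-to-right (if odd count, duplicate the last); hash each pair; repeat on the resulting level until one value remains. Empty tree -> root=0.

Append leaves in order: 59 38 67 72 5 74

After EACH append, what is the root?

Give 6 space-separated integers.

Answer: 59 870 201 206 539 753

Derivation:
After append 59 (leaves=[59]):
  L0: [59]
  root=59
After append 38 (leaves=[59, 38]):
  L0: [59, 38]
  L1: h(59,38)=(59*31+38)%997=870 -> [870]
  root=870
After append 67 (leaves=[59, 38, 67]):
  L0: [59, 38, 67]
  L1: h(59,38)=(59*31+38)%997=870 h(67,67)=(67*31+67)%997=150 -> [870, 150]
  L2: h(870,150)=(870*31+150)%997=201 -> [201]
  root=201
After append 72 (leaves=[59, 38, 67, 72]):
  L0: [59, 38, 67, 72]
  L1: h(59,38)=(59*31+38)%997=870 h(67,72)=(67*31+72)%997=155 -> [870, 155]
  L2: h(870,155)=(870*31+155)%997=206 -> [206]
  root=206
After append 5 (leaves=[59, 38, 67, 72, 5]):
  L0: [59, 38, 67, 72, 5]
  L1: h(59,38)=(59*31+38)%997=870 h(67,72)=(67*31+72)%997=155 h(5,5)=(5*31+5)%997=160 -> [870, 155, 160]
  L2: h(870,155)=(870*31+155)%997=206 h(160,160)=(160*31+160)%997=135 -> [206, 135]
  L3: h(206,135)=(206*31+135)%997=539 -> [539]
  root=539
After append 74 (leaves=[59, 38, 67, 72, 5, 74]):
  L0: [59, 38, 67, 72, 5, 74]
  L1: h(59,38)=(59*31+38)%997=870 h(67,72)=(67*31+72)%997=155 h(5,74)=(5*31+74)%997=229 -> [870, 155, 229]
  L2: h(870,155)=(870*31+155)%997=206 h(229,229)=(229*31+229)%997=349 -> [206, 349]
  L3: h(206,349)=(206*31+349)%997=753 -> [753]
  root=753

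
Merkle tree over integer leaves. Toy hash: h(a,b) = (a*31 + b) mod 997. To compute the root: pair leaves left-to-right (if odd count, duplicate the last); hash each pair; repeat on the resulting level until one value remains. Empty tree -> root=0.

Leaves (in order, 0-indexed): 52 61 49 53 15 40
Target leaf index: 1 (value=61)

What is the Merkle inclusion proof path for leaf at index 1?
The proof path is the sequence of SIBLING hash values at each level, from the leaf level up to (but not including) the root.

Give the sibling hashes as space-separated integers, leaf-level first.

L0 (leaves): [52, 61, 49, 53, 15, 40], target index=1
L1: h(52,61)=(52*31+61)%997=676 [pair 0] h(49,53)=(49*31+53)%997=575 [pair 1] h(15,40)=(15*31+40)%997=505 [pair 2] -> [676, 575, 505]
  Sibling for proof at L0: 52
L2: h(676,575)=(676*31+575)%997=594 [pair 0] h(505,505)=(505*31+505)%997=208 [pair 1] -> [594, 208]
  Sibling for proof at L1: 575
L3: h(594,208)=(594*31+208)%997=676 [pair 0] -> [676]
  Sibling for proof at L2: 208
Root: 676
Proof path (sibling hashes from leaf to root): [52, 575, 208]

Answer: 52 575 208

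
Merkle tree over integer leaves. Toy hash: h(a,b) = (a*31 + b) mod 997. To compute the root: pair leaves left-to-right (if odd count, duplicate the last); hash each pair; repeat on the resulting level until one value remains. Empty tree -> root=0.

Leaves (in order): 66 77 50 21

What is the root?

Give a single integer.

Answer: 585

Derivation:
L0: [66, 77, 50, 21]
L1: h(66,77)=(66*31+77)%997=129 h(50,21)=(50*31+21)%997=574 -> [129, 574]
L2: h(129,574)=(129*31+574)%997=585 -> [585]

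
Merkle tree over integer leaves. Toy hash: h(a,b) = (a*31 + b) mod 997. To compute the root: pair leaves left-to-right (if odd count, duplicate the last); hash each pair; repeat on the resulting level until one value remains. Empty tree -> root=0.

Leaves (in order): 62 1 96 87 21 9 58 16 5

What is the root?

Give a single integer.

L0: [62, 1, 96, 87, 21, 9, 58, 16, 5]
L1: h(62,1)=(62*31+1)%997=926 h(96,87)=(96*31+87)%997=72 h(21,9)=(21*31+9)%997=660 h(58,16)=(58*31+16)%997=817 h(5,5)=(5*31+5)%997=160 -> [926, 72, 660, 817, 160]
L2: h(926,72)=(926*31+72)%997=862 h(660,817)=(660*31+817)%997=340 h(160,160)=(160*31+160)%997=135 -> [862, 340, 135]
L3: h(862,340)=(862*31+340)%997=143 h(135,135)=(135*31+135)%997=332 -> [143, 332]
L4: h(143,332)=(143*31+332)%997=777 -> [777]

Answer: 777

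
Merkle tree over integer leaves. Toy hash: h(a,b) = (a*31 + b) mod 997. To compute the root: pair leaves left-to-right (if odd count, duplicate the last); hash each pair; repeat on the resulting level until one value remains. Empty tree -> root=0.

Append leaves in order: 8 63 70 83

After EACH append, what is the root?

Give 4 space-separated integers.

After append 8 (leaves=[8]):
  L0: [8]
  root=8
After append 63 (leaves=[8, 63]):
  L0: [8, 63]
  L1: h(8,63)=(8*31+63)%997=311 -> [311]
  root=311
After append 70 (leaves=[8, 63, 70]):
  L0: [8, 63, 70]
  L1: h(8,63)=(8*31+63)%997=311 h(70,70)=(70*31+70)%997=246 -> [311, 246]
  L2: h(311,246)=(311*31+246)%997=914 -> [914]
  root=914
After append 83 (leaves=[8, 63, 70, 83]):
  L0: [8, 63, 70, 83]
  L1: h(8,63)=(8*31+63)%997=311 h(70,83)=(70*31+83)%997=259 -> [311, 259]
  L2: h(311,259)=(311*31+259)%997=927 -> [927]
  root=927

Answer: 8 311 914 927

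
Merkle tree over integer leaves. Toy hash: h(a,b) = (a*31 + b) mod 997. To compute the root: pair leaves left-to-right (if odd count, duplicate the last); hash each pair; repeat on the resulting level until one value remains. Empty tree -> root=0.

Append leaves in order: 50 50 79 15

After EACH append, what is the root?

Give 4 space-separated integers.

Answer: 50 603 284 220

Derivation:
After append 50 (leaves=[50]):
  L0: [50]
  root=50
After append 50 (leaves=[50, 50]):
  L0: [50, 50]
  L1: h(50,50)=(50*31+50)%997=603 -> [603]
  root=603
After append 79 (leaves=[50, 50, 79]):
  L0: [50, 50, 79]
  L1: h(50,50)=(50*31+50)%997=603 h(79,79)=(79*31+79)%997=534 -> [603, 534]
  L2: h(603,534)=(603*31+534)%997=284 -> [284]
  root=284
After append 15 (leaves=[50, 50, 79, 15]):
  L0: [50, 50, 79, 15]
  L1: h(50,50)=(50*31+50)%997=603 h(79,15)=(79*31+15)%997=470 -> [603, 470]
  L2: h(603,470)=(603*31+470)%997=220 -> [220]
  root=220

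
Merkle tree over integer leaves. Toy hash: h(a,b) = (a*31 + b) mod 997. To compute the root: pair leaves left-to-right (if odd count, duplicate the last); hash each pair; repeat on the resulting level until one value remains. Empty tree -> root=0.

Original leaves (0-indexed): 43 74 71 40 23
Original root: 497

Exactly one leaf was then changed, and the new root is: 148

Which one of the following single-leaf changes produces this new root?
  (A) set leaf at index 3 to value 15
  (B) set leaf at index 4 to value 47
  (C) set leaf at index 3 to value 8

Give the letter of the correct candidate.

Original leaves: [43, 74, 71, 40, 23]
Target new root: 148
Try each candidate change and compute the resulting root:
Candidate A: set leaf[3] = 15 -> leaves = [43, 74, 71, 15, 23]
  L0: [43, 74, 71, 15, 23]
  L1: h(43,74)=(43*31+74)%997=410 h(71,15)=(71*31+15)%997=222 h(23,23)=(23*31+23)%997=736 -> [410, 222, 736]
  L2: h(410,222)=(410*31+222)%997=968 h(736,736)=(736*31+736)%997=621 -> [968, 621]
  L3: h(968,621)=(968*31+621)%997=719 -> [719]
  root = 719 != target 148
Candidate B: set leaf[4] = 47 -> leaves = [43, 74, 71, 40, 47]
  L0: [43, 74, 71, 40, 47]
  L1: h(43,74)=(43*31+74)%997=410 h(71,40)=(71*31+40)%997=247 h(47,47)=(47*31+47)%997=507 -> [410, 247, 507]
  L2: h(410,247)=(410*31+247)%997=993 h(507,507)=(507*31+507)%997=272 -> [993, 272]
  L3: h(993,272)=(993*31+272)%997=148 -> [148]
  root = 148 == target 148  ** MATCH **
Candidate C: set leaf[3] = 8 -> leaves = [43, 74, 71, 8, 23]
  L0: [43, 74, 71, 8, 23]
  L1: h(43,74)=(43*31+74)%997=410 h(71,8)=(71*31+8)%997=215 h(23,23)=(23*31+23)%997=736 -> [410, 215, 736]
  L2: h(410,215)=(410*31+215)%997=961 h(736,736)=(736*31+736)%997=621 -> [961, 621]
  L3: h(961,621)=(961*31+621)%997=502 -> [502]
  root = 502 != target 148
Candidate B produces the target root.

Answer: B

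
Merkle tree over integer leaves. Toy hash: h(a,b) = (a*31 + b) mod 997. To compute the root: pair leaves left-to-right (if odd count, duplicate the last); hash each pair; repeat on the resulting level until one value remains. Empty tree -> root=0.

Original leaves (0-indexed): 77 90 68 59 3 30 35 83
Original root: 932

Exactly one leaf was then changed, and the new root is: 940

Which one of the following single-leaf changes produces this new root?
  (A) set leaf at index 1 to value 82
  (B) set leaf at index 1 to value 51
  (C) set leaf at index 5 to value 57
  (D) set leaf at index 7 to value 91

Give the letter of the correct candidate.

Answer: D

Derivation:
Original leaves: [77, 90, 68, 59, 3, 30, 35, 83]
Target new root: 940
Try each candidate change and compute the resulting root:
Candidate A: set leaf[1] = 82 -> leaves = [77, 82, 68, 59, 3, 30, 35, 83]
  L0: [77, 82, 68, 59, 3, 30, 35, 83]
  L1: h(77,82)=(77*31+82)%997=475 h(68,59)=(68*31+59)%997=173 h(3,30)=(3*31+30)%997=123 h(35,83)=(35*31+83)%997=171 -> [475, 173, 123, 171]
  L2: h(475,173)=(475*31+173)%997=940 h(123,171)=(123*31+171)%997=993 -> [940, 993]
  L3: h(940,993)=(940*31+993)%997=223 -> [223]
  root = 223 != target 940
Candidate B: set leaf[1] = 51 -> leaves = [77, 51, 68, 59, 3, 30, 35, 83]
  L0: [77, 51, 68, 59, 3, 30, 35, 83]
  L1: h(77,51)=(77*31+51)%997=444 h(68,59)=(68*31+59)%997=173 h(3,30)=(3*31+30)%997=123 h(35,83)=(35*31+83)%997=171 -> [444, 173, 123, 171]
  L2: h(444,173)=(444*31+173)%997=976 h(123,171)=(123*31+171)%997=993 -> [976, 993]
  L3: h(976,993)=(976*31+993)%997=342 -> [342]
  root = 342 != target 940
Candidate C: set leaf[5] = 57 -> leaves = [77, 90, 68, 59, 3, 57, 35, 83]
  L0: [77, 90, 68, 59, 3, 57, 35, 83]
  L1: h(77,90)=(77*31+90)%997=483 h(68,59)=(68*31+59)%997=173 h(3,57)=(3*31+57)%997=150 h(35,83)=(35*31+83)%997=171 -> [483, 173, 150, 171]
  L2: h(483,173)=(483*31+173)%997=191 h(150,171)=(150*31+171)%997=833 -> [191, 833]
  L3: h(191,833)=(191*31+833)%997=772 -> [772]
  root = 772 != target 940
Candidate D: set leaf[7] = 91 -> leaves = [77, 90, 68, 59, 3, 30, 35, 91]
  L0: [77, 90, 68, 59, 3, 30, 35, 91]
  L1: h(77,90)=(77*31+90)%997=483 h(68,59)=(68*31+59)%997=173 h(3,30)=(3*31+30)%997=123 h(35,91)=(35*31+91)%997=179 -> [483, 173, 123, 179]
  L2: h(483,173)=(483*31+173)%997=191 h(123,179)=(123*31+179)%997=4 -> [191, 4]
  L3: h(191,4)=(191*31+4)%997=940 -> [940]
  root = 940 == target 940  ** MATCH **
Candidate D produces the target root.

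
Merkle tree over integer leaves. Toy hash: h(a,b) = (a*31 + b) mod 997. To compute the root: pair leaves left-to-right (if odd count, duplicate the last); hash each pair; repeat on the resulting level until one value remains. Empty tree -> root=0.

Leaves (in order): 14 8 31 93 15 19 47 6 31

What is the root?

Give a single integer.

L0: [14, 8, 31, 93, 15, 19, 47, 6, 31]
L1: h(14,8)=(14*31+8)%997=442 h(31,93)=(31*31+93)%997=57 h(15,19)=(15*31+19)%997=484 h(47,6)=(47*31+6)%997=466 h(31,31)=(31*31+31)%997=992 -> [442, 57, 484, 466, 992]
L2: h(442,57)=(442*31+57)%997=798 h(484,466)=(484*31+466)%997=515 h(992,992)=(992*31+992)%997=837 -> [798, 515, 837]
L3: h(798,515)=(798*31+515)%997=328 h(837,837)=(837*31+837)%997=862 -> [328, 862]
L4: h(328,862)=(328*31+862)%997=63 -> [63]

Answer: 63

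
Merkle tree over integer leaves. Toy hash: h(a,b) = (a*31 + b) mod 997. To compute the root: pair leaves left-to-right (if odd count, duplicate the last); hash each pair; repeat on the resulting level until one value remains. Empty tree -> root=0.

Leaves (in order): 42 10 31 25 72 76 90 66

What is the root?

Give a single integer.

L0: [42, 10, 31, 25, 72, 76, 90, 66]
L1: h(42,10)=(42*31+10)%997=315 h(31,25)=(31*31+25)%997=986 h(72,76)=(72*31+76)%997=314 h(90,66)=(90*31+66)%997=862 -> [315, 986, 314, 862]
L2: h(315,986)=(315*31+986)%997=781 h(314,862)=(314*31+862)%997=626 -> [781, 626]
L3: h(781,626)=(781*31+626)%997=909 -> [909]

Answer: 909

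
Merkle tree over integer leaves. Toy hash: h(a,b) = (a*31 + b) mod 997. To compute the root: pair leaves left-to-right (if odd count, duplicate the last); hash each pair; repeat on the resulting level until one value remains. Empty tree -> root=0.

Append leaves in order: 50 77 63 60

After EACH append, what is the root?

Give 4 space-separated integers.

After append 50 (leaves=[50]):
  L0: [50]
  root=50
After append 77 (leaves=[50, 77]):
  L0: [50, 77]
  L1: h(50,77)=(50*31+77)%997=630 -> [630]
  root=630
After append 63 (leaves=[50, 77, 63]):
  L0: [50, 77, 63]
  L1: h(50,77)=(50*31+77)%997=630 h(63,63)=(63*31+63)%997=22 -> [630, 22]
  L2: h(630,22)=(630*31+22)%997=609 -> [609]
  root=609
After append 60 (leaves=[50, 77, 63, 60]):
  L0: [50, 77, 63, 60]
  L1: h(50,77)=(50*31+77)%997=630 h(63,60)=(63*31+60)%997=19 -> [630, 19]
  L2: h(630,19)=(630*31+19)%997=606 -> [606]
  root=606

Answer: 50 630 609 606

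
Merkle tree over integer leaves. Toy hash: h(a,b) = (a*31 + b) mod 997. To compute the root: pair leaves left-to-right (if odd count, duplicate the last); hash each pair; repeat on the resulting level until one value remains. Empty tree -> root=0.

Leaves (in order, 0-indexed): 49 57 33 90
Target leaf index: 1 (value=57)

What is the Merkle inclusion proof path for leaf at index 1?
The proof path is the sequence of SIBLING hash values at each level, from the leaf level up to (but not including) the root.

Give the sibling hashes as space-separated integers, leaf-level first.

Answer: 49 116

Derivation:
L0 (leaves): [49, 57, 33, 90], target index=1
L1: h(49,57)=(49*31+57)%997=579 [pair 0] h(33,90)=(33*31+90)%997=116 [pair 1] -> [579, 116]
  Sibling for proof at L0: 49
L2: h(579,116)=(579*31+116)%997=119 [pair 0] -> [119]
  Sibling for proof at L1: 116
Root: 119
Proof path (sibling hashes from leaf to root): [49, 116]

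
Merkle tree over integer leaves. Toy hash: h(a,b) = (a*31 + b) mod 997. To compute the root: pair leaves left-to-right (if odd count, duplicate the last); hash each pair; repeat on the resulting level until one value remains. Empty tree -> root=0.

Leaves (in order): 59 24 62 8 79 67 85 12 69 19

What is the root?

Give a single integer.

Answer: 37

Derivation:
L0: [59, 24, 62, 8, 79, 67, 85, 12, 69, 19]
L1: h(59,24)=(59*31+24)%997=856 h(62,8)=(62*31+8)%997=933 h(79,67)=(79*31+67)%997=522 h(85,12)=(85*31+12)%997=653 h(69,19)=(69*31+19)%997=164 -> [856, 933, 522, 653, 164]
L2: h(856,933)=(856*31+933)%997=550 h(522,653)=(522*31+653)%997=883 h(164,164)=(164*31+164)%997=263 -> [550, 883, 263]
L3: h(550,883)=(550*31+883)%997=984 h(263,263)=(263*31+263)%997=440 -> [984, 440]
L4: h(984,440)=(984*31+440)%997=37 -> [37]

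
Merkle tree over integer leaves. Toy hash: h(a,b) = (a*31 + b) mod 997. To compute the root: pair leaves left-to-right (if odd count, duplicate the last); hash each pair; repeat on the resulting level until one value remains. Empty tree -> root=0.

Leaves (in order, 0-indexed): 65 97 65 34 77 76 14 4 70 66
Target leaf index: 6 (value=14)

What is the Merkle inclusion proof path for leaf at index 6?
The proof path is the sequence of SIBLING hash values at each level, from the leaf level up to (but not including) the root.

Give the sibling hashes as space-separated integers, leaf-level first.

Answer: 4 469 722 552

Derivation:
L0 (leaves): [65, 97, 65, 34, 77, 76, 14, 4, 70, 66], target index=6
L1: h(65,97)=(65*31+97)%997=118 [pair 0] h(65,34)=(65*31+34)%997=55 [pair 1] h(77,76)=(77*31+76)%997=469 [pair 2] h(14,4)=(14*31+4)%997=438 [pair 3] h(70,66)=(70*31+66)%997=242 [pair 4] -> [118, 55, 469, 438, 242]
  Sibling for proof at L0: 4
L2: h(118,55)=(118*31+55)%997=722 [pair 0] h(469,438)=(469*31+438)%997=22 [pair 1] h(242,242)=(242*31+242)%997=765 [pair 2] -> [722, 22, 765]
  Sibling for proof at L1: 469
L3: h(722,22)=(722*31+22)%997=470 [pair 0] h(765,765)=(765*31+765)%997=552 [pair 1] -> [470, 552]
  Sibling for proof at L2: 722
L4: h(470,552)=(470*31+552)%997=167 [pair 0] -> [167]
  Sibling for proof at L3: 552
Root: 167
Proof path (sibling hashes from leaf to root): [4, 469, 722, 552]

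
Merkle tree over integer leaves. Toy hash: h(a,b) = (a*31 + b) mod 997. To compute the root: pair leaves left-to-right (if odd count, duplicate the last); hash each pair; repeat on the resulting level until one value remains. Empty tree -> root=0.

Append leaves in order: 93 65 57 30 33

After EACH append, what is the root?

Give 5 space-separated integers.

Answer: 93 954 491 464 320

Derivation:
After append 93 (leaves=[93]):
  L0: [93]
  root=93
After append 65 (leaves=[93, 65]):
  L0: [93, 65]
  L1: h(93,65)=(93*31+65)%997=954 -> [954]
  root=954
After append 57 (leaves=[93, 65, 57]):
  L0: [93, 65, 57]
  L1: h(93,65)=(93*31+65)%997=954 h(57,57)=(57*31+57)%997=827 -> [954, 827]
  L2: h(954,827)=(954*31+827)%997=491 -> [491]
  root=491
After append 30 (leaves=[93, 65, 57, 30]):
  L0: [93, 65, 57, 30]
  L1: h(93,65)=(93*31+65)%997=954 h(57,30)=(57*31+30)%997=800 -> [954, 800]
  L2: h(954,800)=(954*31+800)%997=464 -> [464]
  root=464
After append 33 (leaves=[93, 65, 57, 30, 33]):
  L0: [93, 65, 57, 30, 33]
  L1: h(93,65)=(93*31+65)%997=954 h(57,30)=(57*31+30)%997=800 h(33,33)=(33*31+33)%997=59 -> [954, 800, 59]
  L2: h(954,800)=(954*31+800)%997=464 h(59,59)=(59*31+59)%997=891 -> [464, 891]
  L3: h(464,891)=(464*31+891)%997=320 -> [320]
  root=320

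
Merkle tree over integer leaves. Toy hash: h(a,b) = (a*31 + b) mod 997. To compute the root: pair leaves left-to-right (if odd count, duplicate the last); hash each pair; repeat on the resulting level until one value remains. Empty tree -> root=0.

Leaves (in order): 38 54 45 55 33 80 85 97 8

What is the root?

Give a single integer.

Answer: 644

Derivation:
L0: [38, 54, 45, 55, 33, 80, 85, 97, 8]
L1: h(38,54)=(38*31+54)%997=235 h(45,55)=(45*31+55)%997=453 h(33,80)=(33*31+80)%997=106 h(85,97)=(85*31+97)%997=738 h(8,8)=(8*31+8)%997=256 -> [235, 453, 106, 738, 256]
L2: h(235,453)=(235*31+453)%997=759 h(106,738)=(106*31+738)%997=36 h(256,256)=(256*31+256)%997=216 -> [759, 36, 216]
L3: h(759,36)=(759*31+36)%997=634 h(216,216)=(216*31+216)%997=930 -> [634, 930]
L4: h(634,930)=(634*31+930)%997=644 -> [644]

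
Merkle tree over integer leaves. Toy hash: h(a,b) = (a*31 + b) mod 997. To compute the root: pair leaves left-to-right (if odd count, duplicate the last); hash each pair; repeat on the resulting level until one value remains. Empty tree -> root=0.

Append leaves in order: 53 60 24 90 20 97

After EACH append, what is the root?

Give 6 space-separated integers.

After append 53 (leaves=[53]):
  L0: [53]
  root=53
After append 60 (leaves=[53, 60]):
  L0: [53, 60]
  L1: h(53,60)=(53*31+60)%997=706 -> [706]
  root=706
After append 24 (leaves=[53, 60, 24]):
  L0: [53, 60, 24]
  L1: h(53,60)=(53*31+60)%997=706 h(24,24)=(24*31+24)%997=768 -> [706, 768]
  L2: h(706,768)=(706*31+768)%997=720 -> [720]
  root=720
After append 90 (leaves=[53, 60, 24, 90]):
  L0: [53, 60, 24, 90]
  L1: h(53,60)=(53*31+60)%997=706 h(24,90)=(24*31+90)%997=834 -> [706, 834]
  L2: h(706,834)=(706*31+834)%997=786 -> [786]
  root=786
After append 20 (leaves=[53, 60, 24, 90, 20]):
  L0: [53, 60, 24, 90, 20]
  L1: h(53,60)=(53*31+60)%997=706 h(24,90)=(24*31+90)%997=834 h(20,20)=(20*31+20)%997=640 -> [706, 834, 640]
  L2: h(706,834)=(706*31+834)%997=786 h(640,640)=(640*31+640)%997=540 -> [786, 540]
  L3: h(786,540)=(786*31+540)%997=978 -> [978]
  root=978
After append 97 (leaves=[53, 60, 24, 90, 20, 97]):
  L0: [53, 60, 24, 90, 20, 97]
  L1: h(53,60)=(53*31+60)%997=706 h(24,90)=(24*31+90)%997=834 h(20,97)=(20*31+97)%997=717 -> [706, 834, 717]
  L2: h(706,834)=(706*31+834)%997=786 h(717,717)=(717*31+717)%997=13 -> [786, 13]
  L3: h(786,13)=(786*31+13)%997=451 -> [451]
  root=451

Answer: 53 706 720 786 978 451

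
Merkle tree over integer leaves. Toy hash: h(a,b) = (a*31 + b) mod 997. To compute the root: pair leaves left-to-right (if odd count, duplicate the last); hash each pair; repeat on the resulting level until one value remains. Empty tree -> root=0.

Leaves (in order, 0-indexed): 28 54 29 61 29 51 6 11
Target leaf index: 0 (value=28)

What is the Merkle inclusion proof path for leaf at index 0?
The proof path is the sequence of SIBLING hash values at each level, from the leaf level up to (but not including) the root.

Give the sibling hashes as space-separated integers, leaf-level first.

Answer: 54 960 734

Derivation:
L0 (leaves): [28, 54, 29, 61, 29, 51, 6, 11], target index=0
L1: h(28,54)=(28*31+54)%997=922 [pair 0] h(29,61)=(29*31+61)%997=960 [pair 1] h(29,51)=(29*31+51)%997=950 [pair 2] h(6,11)=(6*31+11)%997=197 [pair 3] -> [922, 960, 950, 197]
  Sibling for proof at L0: 54
L2: h(922,960)=(922*31+960)%997=629 [pair 0] h(950,197)=(950*31+197)%997=734 [pair 1] -> [629, 734]
  Sibling for proof at L1: 960
L3: h(629,734)=(629*31+734)%997=293 [pair 0] -> [293]
  Sibling for proof at L2: 734
Root: 293
Proof path (sibling hashes from leaf to root): [54, 960, 734]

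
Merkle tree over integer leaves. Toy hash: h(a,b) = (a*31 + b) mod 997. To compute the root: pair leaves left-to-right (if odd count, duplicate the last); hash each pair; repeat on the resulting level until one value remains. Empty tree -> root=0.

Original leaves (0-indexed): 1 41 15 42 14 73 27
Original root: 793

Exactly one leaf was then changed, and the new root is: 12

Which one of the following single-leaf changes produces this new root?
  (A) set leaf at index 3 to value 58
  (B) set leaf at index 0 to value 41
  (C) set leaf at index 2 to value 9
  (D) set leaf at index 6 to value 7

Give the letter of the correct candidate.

Original leaves: [1, 41, 15, 42, 14, 73, 27]
Target new root: 12
Try each candidate change and compute the resulting root:
Candidate A: set leaf[3] = 58 -> leaves = [1, 41, 15, 58, 14, 73, 27]
  L0: [1, 41, 15, 58, 14, 73, 27]
  L1: h(1,41)=(1*31+41)%997=72 h(15,58)=(15*31+58)%997=523 h(14,73)=(14*31+73)%997=507 h(27,27)=(27*31+27)%997=864 -> [72, 523, 507, 864]
  L2: h(72,523)=(72*31+523)%997=761 h(507,864)=(507*31+864)%997=629 -> [761, 629]
  L3: h(761,629)=(761*31+629)%997=292 -> [292]
  root = 292 != target 12
Candidate B: set leaf[0] = 41 -> leaves = [41, 41, 15, 42, 14, 73, 27]
  L0: [41, 41, 15, 42, 14, 73, 27]
  L1: h(41,41)=(41*31+41)%997=315 h(15,42)=(15*31+42)%997=507 h(14,73)=(14*31+73)%997=507 h(27,27)=(27*31+27)%997=864 -> [315, 507, 507, 864]
  L2: h(315,507)=(315*31+507)%997=302 h(507,864)=(507*31+864)%997=629 -> [302, 629]
  L3: h(302,629)=(302*31+629)%997=21 -> [21]
  root = 21 != target 12
Candidate C: set leaf[2] = 9 -> leaves = [1, 41, 9, 42, 14, 73, 27]
  L0: [1, 41, 9, 42, 14, 73, 27]
  L1: h(1,41)=(1*31+41)%997=72 h(9,42)=(9*31+42)%997=321 h(14,73)=(14*31+73)%997=507 h(27,27)=(27*31+27)%997=864 -> [72, 321, 507, 864]
  L2: h(72,321)=(72*31+321)%997=559 h(507,864)=(507*31+864)%997=629 -> [559, 629]
  L3: h(559,629)=(559*31+629)%997=12 -> [12]
  root = 12 == target 12  ** MATCH **
Candidate D: set leaf[6] = 7 -> leaves = [1, 41, 15, 42, 14, 73, 7]
  L0: [1, 41, 15, 42, 14, 73, 7]
  L1: h(1,41)=(1*31+41)%997=72 h(15,42)=(15*31+42)%997=507 h(14,73)=(14*31+73)%997=507 h(7,7)=(7*31+7)%997=224 -> [72, 507, 507, 224]
  L2: h(72,507)=(72*31+507)%997=745 h(507,224)=(507*31+224)%997=986 -> [745, 986]
  L3: h(745,986)=(745*31+986)%997=153 -> [153]
  root = 153 != target 12
Candidate C produces the target root.

Answer: C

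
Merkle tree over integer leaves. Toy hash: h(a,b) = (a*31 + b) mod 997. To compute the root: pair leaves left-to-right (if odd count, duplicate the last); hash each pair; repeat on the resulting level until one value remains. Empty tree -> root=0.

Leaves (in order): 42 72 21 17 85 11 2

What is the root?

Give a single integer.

Answer: 493

Derivation:
L0: [42, 72, 21, 17, 85, 11, 2]
L1: h(42,72)=(42*31+72)%997=377 h(21,17)=(21*31+17)%997=668 h(85,11)=(85*31+11)%997=652 h(2,2)=(2*31+2)%997=64 -> [377, 668, 652, 64]
L2: h(377,668)=(377*31+668)%997=391 h(652,64)=(652*31+64)%997=336 -> [391, 336]
L3: h(391,336)=(391*31+336)%997=493 -> [493]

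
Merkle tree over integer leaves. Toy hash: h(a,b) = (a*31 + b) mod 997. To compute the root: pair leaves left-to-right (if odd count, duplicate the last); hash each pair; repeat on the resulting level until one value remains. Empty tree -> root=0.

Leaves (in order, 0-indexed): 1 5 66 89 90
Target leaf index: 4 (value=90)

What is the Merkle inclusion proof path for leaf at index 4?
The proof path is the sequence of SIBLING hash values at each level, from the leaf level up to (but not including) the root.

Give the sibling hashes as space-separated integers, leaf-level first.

Answer: 90 886 260

Derivation:
L0 (leaves): [1, 5, 66, 89, 90], target index=4
L1: h(1,5)=(1*31+5)%997=36 [pair 0] h(66,89)=(66*31+89)%997=141 [pair 1] h(90,90)=(90*31+90)%997=886 [pair 2] -> [36, 141, 886]
  Sibling for proof at L0: 90
L2: h(36,141)=(36*31+141)%997=260 [pair 0] h(886,886)=(886*31+886)%997=436 [pair 1] -> [260, 436]
  Sibling for proof at L1: 886
L3: h(260,436)=(260*31+436)%997=520 [pair 0] -> [520]
  Sibling for proof at L2: 260
Root: 520
Proof path (sibling hashes from leaf to root): [90, 886, 260]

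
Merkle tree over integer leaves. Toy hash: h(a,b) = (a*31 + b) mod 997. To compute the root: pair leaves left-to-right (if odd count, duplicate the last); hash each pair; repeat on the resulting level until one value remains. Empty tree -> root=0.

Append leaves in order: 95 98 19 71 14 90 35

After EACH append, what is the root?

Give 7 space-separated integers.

After append 95 (leaves=[95]):
  L0: [95]
  root=95
After append 98 (leaves=[95, 98]):
  L0: [95, 98]
  L1: h(95,98)=(95*31+98)%997=52 -> [52]
  root=52
After append 19 (leaves=[95, 98, 19]):
  L0: [95, 98, 19]
  L1: h(95,98)=(95*31+98)%997=52 h(19,19)=(19*31+19)%997=608 -> [52, 608]
  L2: h(52,608)=(52*31+608)%997=226 -> [226]
  root=226
After append 71 (leaves=[95, 98, 19, 71]):
  L0: [95, 98, 19, 71]
  L1: h(95,98)=(95*31+98)%997=52 h(19,71)=(19*31+71)%997=660 -> [52, 660]
  L2: h(52,660)=(52*31+660)%997=278 -> [278]
  root=278
After append 14 (leaves=[95, 98, 19, 71, 14]):
  L0: [95, 98, 19, 71, 14]
  L1: h(95,98)=(95*31+98)%997=52 h(19,71)=(19*31+71)%997=660 h(14,14)=(14*31+14)%997=448 -> [52, 660, 448]
  L2: h(52,660)=(52*31+660)%997=278 h(448,448)=(448*31+448)%997=378 -> [278, 378]
  L3: h(278,378)=(278*31+378)%997=23 -> [23]
  root=23
After append 90 (leaves=[95, 98, 19, 71, 14, 90]):
  L0: [95, 98, 19, 71, 14, 90]
  L1: h(95,98)=(95*31+98)%997=52 h(19,71)=(19*31+71)%997=660 h(14,90)=(14*31+90)%997=524 -> [52, 660, 524]
  L2: h(52,660)=(52*31+660)%997=278 h(524,524)=(524*31+524)%997=816 -> [278, 816]
  L3: h(278,816)=(278*31+816)%997=461 -> [461]
  root=461
After append 35 (leaves=[95, 98, 19, 71, 14, 90, 35]):
  L0: [95, 98, 19, 71, 14, 90, 35]
  L1: h(95,98)=(95*31+98)%997=52 h(19,71)=(19*31+71)%997=660 h(14,90)=(14*31+90)%997=524 h(35,35)=(35*31+35)%997=123 -> [52, 660, 524, 123]
  L2: h(52,660)=(52*31+660)%997=278 h(524,123)=(524*31+123)%997=415 -> [278, 415]
  L3: h(278,415)=(278*31+415)%997=60 -> [60]
  root=60

Answer: 95 52 226 278 23 461 60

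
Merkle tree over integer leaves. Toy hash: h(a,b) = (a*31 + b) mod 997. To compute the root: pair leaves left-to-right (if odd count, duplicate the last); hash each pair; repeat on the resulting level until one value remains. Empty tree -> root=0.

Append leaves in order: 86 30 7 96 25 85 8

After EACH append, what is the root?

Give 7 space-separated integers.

Answer: 86 702 52 141 61 984 380

Derivation:
After append 86 (leaves=[86]):
  L0: [86]
  root=86
After append 30 (leaves=[86, 30]):
  L0: [86, 30]
  L1: h(86,30)=(86*31+30)%997=702 -> [702]
  root=702
After append 7 (leaves=[86, 30, 7]):
  L0: [86, 30, 7]
  L1: h(86,30)=(86*31+30)%997=702 h(7,7)=(7*31+7)%997=224 -> [702, 224]
  L2: h(702,224)=(702*31+224)%997=52 -> [52]
  root=52
After append 96 (leaves=[86, 30, 7, 96]):
  L0: [86, 30, 7, 96]
  L1: h(86,30)=(86*31+30)%997=702 h(7,96)=(7*31+96)%997=313 -> [702, 313]
  L2: h(702,313)=(702*31+313)%997=141 -> [141]
  root=141
After append 25 (leaves=[86, 30, 7, 96, 25]):
  L0: [86, 30, 7, 96, 25]
  L1: h(86,30)=(86*31+30)%997=702 h(7,96)=(7*31+96)%997=313 h(25,25)=(25*31+25)%997=800 -> [702, 313, 800]
  L2: h(702,313)=(702*31+313)%997=141 h(800,800)=(800*31+800)%997=675 -> [141, 675]
  L3: h(141,675)=(141*31+675)%997=61 -> [61]
  root=61
After append 85 (leaves=[86, 30, 7, 96, 25, 85]):
  L0: [86, 30, 7, 96, 25, 85]
  L1: h(86,30)=(86*31+30)%997=702 h(7,96)=(7*31+96)%997=313 h(25,85)=(25*31+85)%997=860 -> [702, 313, 860]
  L2: h(702,313)=(702*31+313)%997=141 h(860,860)=(860*31+860)%997=601 -> [141, 601]
  L3: h(141,601)=(141*31+601)%997=984 -> [984]
  root=984
After append 8 (leaves=[86, 30, 7, 96, 25, 85, 8]):
  L0: [86, 30, 7, 96, 25, 85, 8]
  L1: h(86,30)=(86*31+30)%997=702 h(7,96)=(7*31+96)%997=313 h(25,85)=(25*31+85)%997=860 h(8,8)=(8*31+8)%997=256 -> [702, 313, 860, 256]
  L2: h(702,313)=(702*31+313)%997=141 h(860,256)=(860*31+256)%997=994 -> [141, 994]
  L3: h(141,994)=(141*31+994)%997=380 -> [380]
  root=380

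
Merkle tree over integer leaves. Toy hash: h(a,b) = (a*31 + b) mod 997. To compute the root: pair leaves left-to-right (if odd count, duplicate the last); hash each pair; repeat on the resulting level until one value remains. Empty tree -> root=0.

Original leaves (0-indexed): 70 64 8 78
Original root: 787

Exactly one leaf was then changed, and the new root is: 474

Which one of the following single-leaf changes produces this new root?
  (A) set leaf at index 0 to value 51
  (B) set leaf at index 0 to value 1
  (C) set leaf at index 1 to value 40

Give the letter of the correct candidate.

Original leaves: [70, 64, 8, 78]
Target new root: 474
Try each candidate change and compute the resulting root:
Candidate A: set leaf[0] = 51 -> leaves = [51, 64, 8, 78]
  L0: [51, 64, 8, 78]
  L1: h(51,64)=(51*31+64)%997=648 h(8,78)=(8*31+78)%997=326 -> [648, 326]
  L2: h(648,326)=(648*31+326)%997=474 -> [474]
  root = 474 == target 474  ** MATCH **
Candidate B: set leaf[0] = 1 -> leaves = [1, 64, 8, 78]
  L0: [1, 64, 8, 78]
  L1: h(1,64)=(1*31+64)%997=95 h(8,78)=(8*31+78)%997=326 -> [95, 326]
  L2: h(95,326)=(95*31+326)%997=280 -> [280]
  root = 280 != target 474
Candidate C: set leaf[1] = 40 -> leaves = [70, 40, 8, 78]
  L0: [70, 40, 8, 78]
  L1: h(70,40)=(70*31+40)%997=216 h(8,78)=(8*31+78)%997=326 -> [216, 326]
  L2: h(216,326)=(216*31+326)%997=43 -> [43]
  root = 43 != target 474
Candidate A produces the target root.

Answer: A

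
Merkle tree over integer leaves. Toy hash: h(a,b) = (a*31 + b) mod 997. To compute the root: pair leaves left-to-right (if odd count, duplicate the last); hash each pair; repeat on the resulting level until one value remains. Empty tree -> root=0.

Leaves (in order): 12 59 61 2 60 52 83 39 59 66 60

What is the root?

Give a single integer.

L0: [12, 59, 61, 2, 60, 52, 83, 39, 59, 66, 60]
L1: h(12,59)=(12*31+59)%997=431 h(61,2)=(61*31+2)%997=896 h(60,52)=(60*31+52)%997=915 h(83,39)=(83*31+39)%997=618 h(59,66)=(59*31+66)%997=898 h(60,60)=(60*31+60)%997=923 -> [431, 896, 915, 618, 898, 923]
L2: h(431,896)=(431*31+896)%997=299 h(915,618)=(915*31+618)%997=70 h(898,923)=(898*31+923)%997=845 -> [299, 70, 845]
L3: h(299,70)=(299*31+70)%997=366 h(845,845)=(845*31+845)%997=121 -> [366, 121]
L4: h(366,121)=(366*31+121)%997=500 -> [500]

Answer: 500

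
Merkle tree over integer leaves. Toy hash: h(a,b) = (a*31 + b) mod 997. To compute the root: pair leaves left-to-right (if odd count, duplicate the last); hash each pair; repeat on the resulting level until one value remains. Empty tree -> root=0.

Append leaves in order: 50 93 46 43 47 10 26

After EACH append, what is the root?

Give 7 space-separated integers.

After append 50 (leaves=[50]):
  L0: [50]
  root=50
After append 93 (leaves=[50, 93]):
  L0: [50, 93]
  L1: h(50,93)=(50*31+93)%997=646 -> [646]
  root=646
After append 46 (leaves=[50, 93, 46]):
  L0: [50, 93, 46]
  L1: h(50,93)=(50*31+93)%997=646 h(46,46)=(46*31+46)%997=475 -> [646, 475]
  L2: h(646,475)=(646*31+475)%997=561 -> [561]
  root=561
After append 43 (leaves=[50, 93, 46, 43]):
  L0: [50, 93, 46, 43]
  L1: h(50,93)=(50*31+93)%997=646 h(46,43)=(46*31+43)%997=472 -> [646, 472]
  L2: h(646,472)=(646*31+472)%997=558 -> [558]
  root=558
After append 47 (leaves=[50, 93, 46, 43, 47]):
  L0: [50, 93, 46, 43, 47]
  L1: h(50,93)=(50*31+93)%997=646 h(46,43)=(46*31+43)%997=472 h(47,47)=(47*31+47)%997=507 -> [646, 472, 507]
  L2: h(646,472)=(646*31+472)%997=558 h(507,507)=(507*31+507)%997=272 -> [558, 272]
  L3: h(558,272)=(558*31+272)%997=621 -> [621]
  root=621
After append 10 (leaves=[50, 93, 46, 43, 47, 10]):
  L0: [50, 93, 46, 43, 47, 10]
  L1: h(50,93)=(50*31+93)%997=646 h(46,43)=(46*31+43)%997=472 h(47,10)=(47*31+10)%997=470 -> [646, 472, 470]
  L2: h(646,472)=(646*31+472)%997=558 h(470,470)=(470*31+470)%997=85 -> [558, 85]
  L3: h(558,85)=(558*31+85)%997=434 -> [434]
  root=434
After append 26 (leaves=[50, 93, 46, 43, 47, 10, 26]):
  L0: [50, 93, 46, 43, 47, 10, 26]
  L1: h(50,93)=(50*31+93)%997=646 h(46,43)=(46*31+43)%997=472 h(47,10)=(47*31+10)%997=470 h(26,26)=(26*31+26)%997=832 -> [646, 472, 470, 832]
  L2: h(646,472)=(646*31+472)%997=558 h(470,832)=(470*31+832)%997=447 -> [558, 447]
  L3: h(558,447)=(558*31+447)%997=796 -> [796]
  root=796

Answer: 50 646 561 558 621 434 796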